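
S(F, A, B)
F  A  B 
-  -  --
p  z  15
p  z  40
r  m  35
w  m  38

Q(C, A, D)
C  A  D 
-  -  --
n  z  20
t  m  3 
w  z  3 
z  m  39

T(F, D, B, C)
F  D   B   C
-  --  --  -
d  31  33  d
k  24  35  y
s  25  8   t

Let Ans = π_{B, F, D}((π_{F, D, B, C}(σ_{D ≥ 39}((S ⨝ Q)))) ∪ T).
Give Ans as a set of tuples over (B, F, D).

Joining S and Q on A yields {(p, z, 15, n, 20), (p, z, 15, w, 3), (p, z, 40, n, 20), (p, z, 40, w, 3), (r, m, 35, t, 3), (r, m, 35, z, 39), (w, m, 38, t, 3), (w, m, 38, z, 39)}.
Filtering on D ≥ 39 leaves {(r, m, 35, z, 39), (w, m, 38, z, 39)}.
Keep only column(s) F, D, B, C: {(r, 39, 35, z), (w, 39, 38, z)}
Union: {(r, 39, 35, z), (w, 39, 38, z)} with {(d, 31, 33, d), (k, 24, 35, y), (s, 25, 8, t)} → {(d, 31, 33, d), (k, 24, 35, y), (r, 39, 35, z), (s, 25, 8, t), (w, 39, 38, z)}
Keep only column(s) B, F, D: {(33, d, 31), (35, k, 24), (35, r, 39), (38, w, 39), (8, s, 25)}

{(33, d, 31), (35, k, 24), (35, r, 39), (38, w, 39), (8, s, 25)}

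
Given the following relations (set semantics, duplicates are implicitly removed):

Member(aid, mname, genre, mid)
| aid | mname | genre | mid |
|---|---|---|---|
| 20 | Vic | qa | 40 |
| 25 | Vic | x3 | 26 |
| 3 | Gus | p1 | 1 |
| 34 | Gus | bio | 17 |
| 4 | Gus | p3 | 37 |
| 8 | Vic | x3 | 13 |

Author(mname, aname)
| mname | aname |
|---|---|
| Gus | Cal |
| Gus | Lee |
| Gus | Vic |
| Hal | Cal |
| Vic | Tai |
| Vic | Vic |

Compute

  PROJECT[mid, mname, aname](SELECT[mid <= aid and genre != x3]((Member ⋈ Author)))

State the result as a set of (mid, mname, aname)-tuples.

{(1, Gus, Cal), (1, Gus, Lee), (1, Gus, Vic), (17, Gus, Cal), (17, Gus, Lee), (17, Gus, Vic)}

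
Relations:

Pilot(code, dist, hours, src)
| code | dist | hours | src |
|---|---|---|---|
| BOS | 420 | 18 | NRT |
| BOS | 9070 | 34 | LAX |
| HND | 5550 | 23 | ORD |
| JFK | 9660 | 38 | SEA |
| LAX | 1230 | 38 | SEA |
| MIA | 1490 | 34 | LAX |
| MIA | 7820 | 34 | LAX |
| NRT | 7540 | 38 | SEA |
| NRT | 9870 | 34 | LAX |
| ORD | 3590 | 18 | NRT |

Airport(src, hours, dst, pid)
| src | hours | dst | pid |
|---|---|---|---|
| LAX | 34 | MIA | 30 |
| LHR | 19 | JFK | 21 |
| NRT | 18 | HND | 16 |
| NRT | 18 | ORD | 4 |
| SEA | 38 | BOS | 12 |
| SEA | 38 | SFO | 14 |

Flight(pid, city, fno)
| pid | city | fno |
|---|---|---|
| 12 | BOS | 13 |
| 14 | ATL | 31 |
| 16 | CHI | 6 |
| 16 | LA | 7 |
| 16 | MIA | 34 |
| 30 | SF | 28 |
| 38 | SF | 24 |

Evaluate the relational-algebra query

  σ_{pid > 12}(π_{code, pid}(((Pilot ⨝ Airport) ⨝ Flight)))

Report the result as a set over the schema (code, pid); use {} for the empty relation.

{(BOS, 16), (BOS, 30), (JFK, 14), (LAX, 14), (MIA, 30), (NRT, 14), (NRT, 30), (ORD, 16)}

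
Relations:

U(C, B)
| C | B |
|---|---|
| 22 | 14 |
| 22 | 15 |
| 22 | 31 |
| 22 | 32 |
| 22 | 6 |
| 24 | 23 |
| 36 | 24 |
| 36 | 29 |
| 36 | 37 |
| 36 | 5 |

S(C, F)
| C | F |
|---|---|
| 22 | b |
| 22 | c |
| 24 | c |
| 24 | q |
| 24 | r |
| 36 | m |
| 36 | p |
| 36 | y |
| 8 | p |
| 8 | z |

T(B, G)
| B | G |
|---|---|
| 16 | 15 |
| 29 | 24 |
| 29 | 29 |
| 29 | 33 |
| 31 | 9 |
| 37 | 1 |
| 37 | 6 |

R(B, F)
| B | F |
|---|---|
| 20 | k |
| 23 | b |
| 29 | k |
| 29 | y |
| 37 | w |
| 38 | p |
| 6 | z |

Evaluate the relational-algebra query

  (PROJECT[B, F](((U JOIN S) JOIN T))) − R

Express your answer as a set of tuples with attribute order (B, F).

{(29, m), (29, p), (31, b), (31, c), (37, m), (37, p), (37, y)}

Natural join on C: {(22, 14, b), (22, 14, c), (22, 15, b), (22, 15, c), (22, 31, b), (22, 31, c), (22, 32, b), (22, 32, c), (22, 6, b), (22, 6, c), (24, 23, c), (24, 23, q), (24, 23, r), (36, 24, m), (36, 24, p), (36, 24, y), (36, 29, m), (36, 29, p), (36, 29, y), (36, 37, m), (36, 37, p), (36, 37, y), (36, 5, m), (36, 5, p), (36, 5, y)}
Natural join on B: {(22, 31, b, 9), (22, 31, c, 9), (36, 29, m, 24), (36, 29, m, 29), (36, 29, m, 33), (36, 29, p, 24), (36, 29, p, 29), (36, 29, p, 33), (36, 29, y, 24), (36, 29, y, 29), (36, 29, y, 33), (36, 37, m, 1), (36, 37, m, 6), (36, 37, p, 1), (36, 37, p, 6), (36, 37, y, 1), (36, 37, y, 6)}
Projecting to B, F (9 duplicate(s) eliminated): {(29, m), (29, p), (29, y), (31, b), (31, c), (37, m), (37, p), (37, y)}
Difference: {(29, m), (29, p), (29, y), (31, b), (31, c), (37, m), (37, p), (37, y)} with {(20, k), (23, b), (29, k), (29, y), (37, w), (38, p), (6, z)} → {(29, m), (29, p), (31, b), (31, c), (37, m), (37, p), (37, y)}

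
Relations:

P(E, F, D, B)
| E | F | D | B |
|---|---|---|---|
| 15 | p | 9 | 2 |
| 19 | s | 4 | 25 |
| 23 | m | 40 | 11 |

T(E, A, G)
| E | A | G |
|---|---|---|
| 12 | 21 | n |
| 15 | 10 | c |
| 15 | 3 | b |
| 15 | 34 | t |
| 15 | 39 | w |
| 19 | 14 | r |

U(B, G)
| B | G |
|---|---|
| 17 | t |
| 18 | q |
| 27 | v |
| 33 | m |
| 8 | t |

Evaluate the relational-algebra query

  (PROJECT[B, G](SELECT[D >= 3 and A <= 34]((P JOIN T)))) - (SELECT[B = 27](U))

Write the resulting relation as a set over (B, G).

P ⋈ T (natural join on E): {(15, p, 9, 2, 10, c), (15, p, 9, 2, 3, b), (15, p, 9, 2, 34, t), (15, p, 9, 2, 39, w), (19, s, 4, 25, 14, r)}
Filtering on D >= 3 and A <= 34 leaves {(15, p, 9, 2, 10, c), (15, p, 9, 2, 3, b), (15, p, 9, 2, 34, t), (19, s, 4, 25, 14, r)}.
Projecting to B, G: {(2, b), (2, c), (2, t), (25, r)}
Filtering on B = 27 leaves {(27, v)}.
Set difference of the two operands is {(2, b), (2, c), (2, t), (25, r)}.

{(2, b), (2, c), (2, t), (25, r)}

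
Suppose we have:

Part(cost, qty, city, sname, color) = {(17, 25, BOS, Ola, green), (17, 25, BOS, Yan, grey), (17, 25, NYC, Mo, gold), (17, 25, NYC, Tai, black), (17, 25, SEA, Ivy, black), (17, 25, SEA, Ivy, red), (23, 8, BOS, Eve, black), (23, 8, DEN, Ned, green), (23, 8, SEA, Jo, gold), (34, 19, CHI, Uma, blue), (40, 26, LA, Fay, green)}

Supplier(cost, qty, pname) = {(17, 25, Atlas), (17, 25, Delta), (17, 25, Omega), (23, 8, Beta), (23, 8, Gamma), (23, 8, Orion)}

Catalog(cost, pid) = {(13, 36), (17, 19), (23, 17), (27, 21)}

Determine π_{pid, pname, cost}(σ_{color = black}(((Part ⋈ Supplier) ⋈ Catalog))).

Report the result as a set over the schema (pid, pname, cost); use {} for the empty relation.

Natural join on cost, qty: {(17, 25, BOS, Ola, green, Atlas), (17, 25, BOS, Ola, green, Delta), (17, 25, BOS, Ola, green, Omega), (17, 25, BOS, Yan, grey, Atlas), (17, 25, BOS, Yan, grey, Delta), (17, 25, BOS, Yan, grey, Omega), (17, 25, NYC, Mo, gold, Atlas), (17, 25, NYC, Mo, gold, Delta), (17, 25, NYC, Mo, gold, Omega), (17, 25, NYC, Tai, black, Atlas), (17, 25, NYC, Tai, black, Delta), (17, 25, NYC, Tai, black, Omega), (17, 25, SEA, Ivy, black, Atlas), (17, 25, SEA, Ivy, black, Delta), (17, 25, SEA, Ivy, black, Omega), (17, 25, SEA, Ivy, red, Atlas), (17, 25, SEA, Ivy, red, Delta), (17, 25, SEA, Ivy, red, Omega), (23, 8, BOS, Eve, black, Beta), (23, 8, BOS, Eve, black, Gamma), (23, 8, BOS, Eve, black, Orion), (23, 8, DEN, Ned, green, Beta), (23, 8, DEN, Ned, green, Gamma), (23, 8, DEN, Ned, green, Orion), (23, 8, SEA, Jo, gold, Beta), (23, 8, SEA, Jo, gold, Gamma), (23, 8, SEA, Jo, gold, Orion)}
Natural join on cost: {(17, 25, BOS, Ola, green, Atlas, 19), (17, 25, BOS, Ola, green, Delta, 19), (17, 25, BOS, Ola, green, Omega, 19), (17, 25, BOS, Yan, grey, Atlas, 19), (17, 25, BOS, Yan, grey, Delta, 19), (17, 25, BOS, Yan, grey, Omega, 19), (17, 25, NYC, Mo, gold, Atlas, 19), (17, 25, NYC, Mo, gold, Delta, 19), (17, 25, NYC, Mo, gold, Omega, 19), (17, 25, NYC, Tai, black, Atlas, 19), (17, 25, NYC, Tai, black, Delta, 19), (17, 25, NYC, Tai, black, Omega, 19), (17, 25, SEA, Ivy, black, Atlas, 19), (17, 25, SEA, Ivy, black, Delta, 19), (17, 25, SEA, Ivy, black, Omega, 19), (17, 25, SEA, Ivy, red, Atlas, 19), (17, 25, SEA, Ivy, red, Delta, 19), (17, 25, SEA, Ivy, red, Omega, 19), (23, 8, BOS, Eve, black, Beta, 17), (23, 8, BOS, Eve, black, Gamma, 17), (23, 8, BOS, Eve, black, Orion, 17), (23, 8, DEN, Ned, green, Beta, 17), (23, 8, DEN, Ned, green, Gamma, 17), (23, 8, DEN, Ned, green, Orion, 17), (23, 8, SEA, Jo, gold, Beta, 17), (23, 8, SEA, Jo, gold, Gamma, 17), (23, 8, SEA, Jo, gold, Orion, 17)}
Selection color = black: {(17, 25, NYC, Tai, black, Atlas, 19), (17, 25, NYC, Tai, black, Delta, 19), (17, 25, NYC, Tai, black, Omega, 19), (17, 25, SEA, Ivy, black, Atlas, 19), (17, 25, SEA, Ivy, black, Delta, 19), (17, 25, SEA, Ivy, black, Omega, 19), (23, 8, BOS, Eve, black, Beta, 17), (23, 8, BOS, Eve, black, Gamma, 17), (23, 8, BOS, Eve, black, Orion, 17)}
π_{pid, pname, cost} gives {(17, Beta, 23), (17, Gamma, 23), (17, Orion, 23), (19, Atlas, 17), (19, Delta, 17), (19, Omega, 17)} (3 duplicate(s) eliminated).

{(17, Beta, 23), (17, Gamma, 23), (17, Orion, 23), (19, Atlas, 17), (19, Delta, 17), (19, Omega, 17)}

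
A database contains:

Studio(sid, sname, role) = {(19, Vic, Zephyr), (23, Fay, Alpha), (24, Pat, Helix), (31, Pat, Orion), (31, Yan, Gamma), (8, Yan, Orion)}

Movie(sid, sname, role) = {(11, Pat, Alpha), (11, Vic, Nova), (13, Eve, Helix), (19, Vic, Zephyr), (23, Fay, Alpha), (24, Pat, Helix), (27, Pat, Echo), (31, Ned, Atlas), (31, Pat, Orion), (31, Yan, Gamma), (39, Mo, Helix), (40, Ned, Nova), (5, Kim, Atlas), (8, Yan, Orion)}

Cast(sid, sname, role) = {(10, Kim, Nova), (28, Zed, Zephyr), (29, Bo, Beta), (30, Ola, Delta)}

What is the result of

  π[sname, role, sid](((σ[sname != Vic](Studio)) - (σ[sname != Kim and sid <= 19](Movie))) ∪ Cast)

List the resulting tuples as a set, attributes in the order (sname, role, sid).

σ[sname != Vic]: keep tuples satisfying sname != Vic → {(23, Fay, Alpha), (24, Pat, Helix), (31, Pat, Orion), (31, Yan, Gamma), (8, Yan, Orion)}
σ[sname != Kim and sid <= 19]: keep tuples satisfying sname != Kim and sid <= 19 → {(11, Pat, Alpha), (11, Vic, Nova), (13, Eve, Helix), (19, Vic, Zephyr), (8, Yan, Orion)}
Difference: {(23, Fay, Alpha), (24, Pat, Helix), (31, Pat, Orion), (31, Yan, Gamma), (8, Yan, Orion)} with {(11, Pat, Alpha), (11, Vic, Nova), (13, Eve, Helix), (19, Vic, Zephyr), (8, Yan, Orion)} → {(23, Fay, Alpha), (24, Pat, Helix), (31, Pat, Orion), (31, Yan, Gamma)}
Union: {(23, Fay, Alpha), (24, Pat, Helix), (31, Pat, Orion), (31, Yan, Gamma)} with {(10, Kim, Nova), (28, Zed, Zephyr), (29, Bo, Beta), (30, Ola, Delta)} → {(10, Kim, Nova), (23, Fay, Alpha), (24, Pat, Helix), (28, Zed, Zephyr), (29, Bo, Beta), (30, Ola, Delta), (31, Pat, Orion), (31, Yan, Gamma)}
Keep only column(s) sname, role, sid: {(Bo, Beta, 29), (Fay, Alpha, 23), (Kim, Nova, 10), (Ola, Delta, 30), (Pat, Helix, 24), (Pat, Orion, 31), (Yan, Gamma, 31), (Zed, Zephyr, 28)}

{(Bo, Beta, 29), (Fay, Alpha, 23), (Kim, Nova, 10), (Ola, Delta, 30), (Pat, Helix, 24), (Pat, Orion, 31), (Yan, Gamma, 31), (Zed, Zephyr, 28)}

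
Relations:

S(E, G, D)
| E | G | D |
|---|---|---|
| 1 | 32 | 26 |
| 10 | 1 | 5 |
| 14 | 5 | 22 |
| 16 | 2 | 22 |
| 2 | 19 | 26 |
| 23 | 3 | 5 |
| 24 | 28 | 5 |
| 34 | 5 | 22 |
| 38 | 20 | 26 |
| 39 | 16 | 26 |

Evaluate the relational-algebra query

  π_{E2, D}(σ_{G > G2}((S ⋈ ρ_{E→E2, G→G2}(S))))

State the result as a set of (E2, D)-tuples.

{(10, 5), (16, 22), (2, 26), (23, 5), (38, 26), (39, 26)}

ρ[E→E2, G→G2]: schema becomes (E2, G2, D); tuples unchanged.
Natural join on D: {(1, 32, 26, 1, 32), (1, 32, 26, 2, 19), (1, 32, 26, 38, 20), (1, 32, 26, 39, 16), (10, 1, 5, 10, 1), (10, 1, 5, 23, 3), (10, 1, 5, 24, 28), (14, 5, 22, 14, 5), (14, 5, 22, 16, 2), (14, 5, 22, 34, 5), (16, 2, 22, 14, 5), (16, 2, 22, 16, 2), (16, 2, 22, 34, 5), (2, 19, 26, 1, 32), (2, 19, 26, 2, 19), (2, 19, 26, 38, 20), (2, 19, 26, 39, 16), (23, 3, 5, 10, 1), (23, 3, 5, 23, 3), (23, 3, 5, 24, 28), (24, 28, 5, 10, 1), (24, 28, 5, 23, 3), (24, 28, 5, 24, 28), (34, 5, 22, 14, 5), (34, 5, 22, 16, 2), (34, 5, 22, 34, 5), (38, 20, 26, 1, 32), (38, 20, 26, 2, 19), (38, 20, 26, 38, 20), (38, 20, 26, 39, 16), (39, 16, 26, 1, 32), (39, 16, 26, 2, 19), (39, 16, 26, 38, 20), (39, 16, 26, 39, 16)}
Selection G > G2: {(1, 32, 26, 2, 19), (1, 32, 26, 38, 20), (1, 32, 26, 39, 16), (14, 5, 22, 16, 2), (2, 19, 26, 39, 16), (23, 3, 5, 10, 1), (24, 28, 5, 10, 1), (24, 28, 5, 23, 3), (34, 5, 22, 16, 2), (38, 20, 26, 2, 19), (38, 20, 26, 39, 16)}
Projecting to E2, D (5 duplicate(s) eliminated): {(10, 5), (16, 22), (2, 26), (23, 5), (38, 26), (39, 26)}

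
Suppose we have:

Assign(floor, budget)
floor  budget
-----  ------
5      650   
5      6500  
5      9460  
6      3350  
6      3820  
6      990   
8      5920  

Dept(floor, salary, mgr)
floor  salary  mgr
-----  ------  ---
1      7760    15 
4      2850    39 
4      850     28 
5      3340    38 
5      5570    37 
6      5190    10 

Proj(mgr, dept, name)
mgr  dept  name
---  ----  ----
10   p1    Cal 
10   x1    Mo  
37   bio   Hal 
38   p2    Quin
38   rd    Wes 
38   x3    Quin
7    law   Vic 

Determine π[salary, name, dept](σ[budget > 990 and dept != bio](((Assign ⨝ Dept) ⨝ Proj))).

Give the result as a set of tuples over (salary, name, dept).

{(3340, Quin, p2), (3340, Quin, x3), (3340, Wes, rd), (5190, Cal, p1), (5190, Mo, x1)}

Assign ⋈ Dept (natural join on floor): {(5, 650, 3340, 38), (5, 650, 5570, 37), (5, 6500, 3340, 38), (5, 6500, 5570, 37), (5, 9460, 3340, 38), (5, 9460, 5570, 37), (6, 3350, 5190, 10), (6, 3820, 5190, 10), (6, 990, 5190, 10)}
(Assign ⨝ Dept) ⋈ Proj (natural join on mgr): {(5, 650, 3340, 38, p2, Quin), (5, 650, 3340, 38, rd, Wes), (5, 650, 3340, 38, x3, Quin), (5, 650, 5570, 37, bio, Hal), (5, 6500, 3340, 38, p2, Quin), (5, 6500, 3340, 38, rd, Wes), (5, 6500, 3340, 38, x3, Quin), (5, 6500, 5570, 37, bio, Hal), (5, 9460, 3340, 38, p2, Quin), (5, 9460, 3340, 38, rd, Wes), (5, 9460, 3340, 38, x3, Quin), (5, 9460, 5570, 37, bio, Hal), (6, 3350, 5190, 10, p1, Cal), (6, 3350, 5190, 10, x1, Mo), (6, 3820, 5190, 10, p1, Cal), (6, 3820, 5190, 10, x1, Mo), (6, 990, 5190, 10, p1, Cal), (6, 990, 5190, 10, x1, Mo)}
σ[budget > 990 and dept != bio]: keep tuples satisfying budget > 990 and dept != bio → {(5, 6500, 3340, 38, p2, Quin), (5, 6500, 3340, 38, rd, Wes), (5, 6500, 3340, 38, x3, Quin), (5, 9460, 3340, 38, p2, Quin), (5, 9460, 3340, 38, rd, Wes), (5, 9460, 3340, 38, x3, Quin), (6, 3350, 5190, 10, p1, Cal), (6, 3350, 5190, 10, x1, Mo), (6, 3820, 5190, 10, p1, Cal), (6, 3820, 5190, 10, x1, Mo)}
π[salary, name, dept]: project onto (salary, name, dept) (5 duplicate(s) eliminated) → {(3340, Quin, p2), (3340, Quin, x3), (3340, Wes, rd), (5190, Cal, p1), (5190, Mo, x1)}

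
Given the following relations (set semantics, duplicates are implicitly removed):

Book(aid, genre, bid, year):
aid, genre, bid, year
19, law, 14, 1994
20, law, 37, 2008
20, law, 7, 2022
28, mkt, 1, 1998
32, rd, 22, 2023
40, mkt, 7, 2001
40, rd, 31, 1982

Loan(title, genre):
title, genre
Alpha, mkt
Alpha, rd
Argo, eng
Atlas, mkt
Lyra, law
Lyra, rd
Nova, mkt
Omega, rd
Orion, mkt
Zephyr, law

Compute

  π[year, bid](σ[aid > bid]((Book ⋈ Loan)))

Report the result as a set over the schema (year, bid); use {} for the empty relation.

Joining Book and Loan on genre yields {(19, law, 14, 1994, Lyra), (19, law, 14, 1994, Zephyr), (20, law, 37, 2008, Lyra), (20, law, 37, 2008, Zephyr), (20, law, 7, 2022, Lyra), (20, law, 7, 2022, Zephyr), (28, mkt, 1, 1998, Alpha), (28, mkt, 1, 1998, Atlas), (28, mkt, 1, 1998, Nova), (28, mkt, 1, 1998, Orion), (32, rd, 22, 2023, Alpha), (32, rd, 22, 2023, Lyra), (32, rd, 22, 2023, Omega), (40, mkt, 7, 2001, Alpha), (40, mkt, 7, 2001, Atlas), (40, mkt, 7, 2001, Nova), (40, mkt, 7, 2001, Orion), (40, rd, 31, 1982, Alpha), (40, rd, 31, 1982, Lyra), (40, rd, 31, 1982, Omega)}.
Selection aid > bid: {(19, law, 14, 1994, Lyra), (19, law, 14, 1994, Zephyr), (20, law, 7, 2022, Lyra), (20, law, 7, 2022, Zephyr), (28, mkt, 1, 1998, Alpha), (28, mkt, 1, 1998, Atlas), (28, mkt, 1, 1998, Nova), (28, mkt, 1, 1998, Orion), (32, rd, 22, 2023, Alpha), (32, rd, 22, 2023, Lyra), (32, rd, 22, 2023, Omega), (40, mkt, 7, 2001, Alpha), (40, mkt, 7, 2001, Atlas), (40, mkt, 7, 2001, Nova), (40, mkt, 7, 2001, Orion), (40, rd, 31, 1982, Alpha), (40, rd, 31, 1982, Lyra), (40, rd, 31, 1982, Omega)}
Keep only column(s) year, bid (12 duplicate(s) eliminated): {(1982, 31), (1994, 14), (1998, 1), (2001, 7), (2022, 7), (2023, 22)}

{(1982, 31), (1994, 14), (1998, 1), (2001, 7), (2022, 7), (2023, 22)}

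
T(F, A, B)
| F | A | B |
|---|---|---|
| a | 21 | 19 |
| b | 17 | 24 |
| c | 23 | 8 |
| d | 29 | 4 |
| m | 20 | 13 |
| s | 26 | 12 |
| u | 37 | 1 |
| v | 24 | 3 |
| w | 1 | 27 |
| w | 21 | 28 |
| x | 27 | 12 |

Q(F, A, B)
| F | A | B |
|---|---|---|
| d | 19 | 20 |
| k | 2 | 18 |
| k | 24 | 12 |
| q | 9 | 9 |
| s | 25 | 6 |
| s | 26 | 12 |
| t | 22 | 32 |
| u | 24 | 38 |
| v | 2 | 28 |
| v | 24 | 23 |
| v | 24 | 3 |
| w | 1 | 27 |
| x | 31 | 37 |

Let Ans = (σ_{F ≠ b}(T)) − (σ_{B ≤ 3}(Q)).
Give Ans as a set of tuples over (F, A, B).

Selection F ≠ b: {(a, 21, 19), (c, 23, 8), (d, 29, 4), (m, 20, 13), (s, 26, 12), (u, 37, 1), (v, 24, 3), (w, 1, 27), (w, 21, 28), (x, 27, 12)}
Selection B ≤ 3: {(v, 24, 3)}
Taking the difference: {(a, 21, 19), (c, 23, 8), (d, 29, 4), (m, 20, 13), (s, 26, 12), (u, 37, 1), (w, 1, 27), (w, 21, 28), (x, 27, 12)}

{(a, 21, 19), (c, 23, 8), (d, 29, 4), (m, 20, 13), (s, 26, 12), (u, 37, 1), (w, 1, 27), (w, 21, 28), (x, 27, 12)}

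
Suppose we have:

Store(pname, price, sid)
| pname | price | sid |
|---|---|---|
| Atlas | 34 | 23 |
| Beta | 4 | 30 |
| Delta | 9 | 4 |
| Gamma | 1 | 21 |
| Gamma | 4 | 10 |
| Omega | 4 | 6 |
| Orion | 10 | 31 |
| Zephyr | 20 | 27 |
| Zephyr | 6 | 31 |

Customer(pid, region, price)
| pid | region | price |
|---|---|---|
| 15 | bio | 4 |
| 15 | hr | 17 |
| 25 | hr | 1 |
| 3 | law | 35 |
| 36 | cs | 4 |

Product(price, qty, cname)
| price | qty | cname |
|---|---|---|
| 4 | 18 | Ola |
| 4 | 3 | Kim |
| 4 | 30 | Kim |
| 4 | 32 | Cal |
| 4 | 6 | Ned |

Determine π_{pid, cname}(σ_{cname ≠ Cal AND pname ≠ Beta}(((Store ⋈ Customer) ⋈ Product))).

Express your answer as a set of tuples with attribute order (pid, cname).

{(15, Kim), (15, Ned), (15, Ola), (36, Kim), (36, Ned), (36, Ola)}

Joining Store and Customer on price yields {(Beta, 4, 30, 15, bio), (Beta, 4, 30, 36, cs), (Gamma, 1, 21, 25, hr), (Gamma, 4, 10, 15, bio), (Gamma, 4, 10, 36, cs), (Omega, 4, 6, 15, bio), (Omega, 4, 6, 36, cs)}.
Joining (Store ⋈ Customer) and Product on price yields {(Beta, 4, 30, 15, bio, 18, Ola), (Beta, 4, 30, 15, bio, 3, Kim), (Beta, 4, 30, 15, bio, 30, Kim), (Beta, 4, 30, 15, bio, 32, Cal), (Beta, 4, 30, 15, bio, 6, Ned), (Beta, 4, 30, 36, cs, 18, Ola), (Beta, 4, 30, 36, cs, 3, Kim), (Beta, 4, 30, 36, cs, 30, Kim), (Beta, 4, 30, 36, cs, 32, Cal), (Beta, 4, 30, 36, cs, 6, Ned), (Gamma, 4, 10, 15, bio, 18, Ola), (Gamma, 4, 10, 15, bio, 3, Kim), (Gamma, 4, 10, 15, bio, 30, Kim), (Gamma, 4, 10, 15, bio, 32, Cal), (Gamma, 4, 10, 15, bio, 6, Ned), (Gamma, 4, 10, 36, cs, 18, Ola), (Gamma, 4, 10, 36, cs, 3, Kim), (Gamma, 4, 10, 36, cs, 30, Kim), (Gamma, 4, 10, 36, cs, 32, Cal), (Gamma, 4, 10, 36, cs, 6, Ned), (Omega, 4, 6, 15, bio, 18, Ola), (Omega, 4, 6, 15, bio, 3, Kim), (Omega, 4, 6, 15, bio, 30, Kim), (Omega, 4, 6, 15, bio, 32, Cal), (Omega, 4, 6, 15, bio, 6, Ned), (Omega, 4, 6, 36, cs, 18, Ola), (Omega, 4, 6, 36, cs, 3, Kim), (Omega, 4, 6, 36, cs, 30, Kim), (Omega, 4, 6, 36, cs, 32, Cal), (Omega, 4, 6, 36, cs, 6, Ned)}.
Filtering on cname ≠ Cal AND pname ≠ Beta leaves {(Gamma, 4, 10, 15, bio, 18, Ola), (Gamma, 4, 10, 15, bio, 3, Kim), (Gamma, 4, 10, 15, bio, 30, Kim), (Gamma, 4, 10, 15, bio, 6, Ned), (Gamma, 4, 10, 36, cs, 18, Ola), (Gamma, 4, 10, 36, cs, 3, Kim), (Gamma, 4, 10, 36, cs, 30, Kim), (Gamma, 4, 10, 36, cs, 6, Ned), (Omega, 4, 6, 15, bio, 18, Ola), (Omega, 4, 6, 15, bio, 3, Kim), (Omega, 4, 6, 15, bio, 30, Kim), (Omega, 4, 6, 15, bio, 6, Ned), (Omega, 4, 6, 36, cs, 18, Ola), (Omega, 4, 6, 36, cs, 3, Kim), (Omega, 4, 6, 36, cs, 30, Kim), (Omega, 4, 6, 36, cs, 6, Ned)}.
π_{pid, cname} gives {(15, Kim), (15, Ned), (15, Ola), (36, Kim), (36, Ned), (36, Ola)} (10 duplicate(s) eliminated).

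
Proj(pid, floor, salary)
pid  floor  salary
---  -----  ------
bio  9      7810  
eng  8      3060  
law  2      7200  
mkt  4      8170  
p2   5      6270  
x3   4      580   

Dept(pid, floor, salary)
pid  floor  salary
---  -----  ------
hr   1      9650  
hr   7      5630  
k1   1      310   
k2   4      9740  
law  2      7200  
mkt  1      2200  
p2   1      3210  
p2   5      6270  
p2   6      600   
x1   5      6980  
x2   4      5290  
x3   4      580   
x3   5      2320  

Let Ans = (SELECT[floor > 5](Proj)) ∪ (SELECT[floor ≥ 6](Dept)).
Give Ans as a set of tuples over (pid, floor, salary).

Filtering on floor > 5 leaves {(bio, 9, 7810), (eng, 8, 3060)}.
Filtering on floor ≥ 6 leaves {(hr, 7, 5630), (p2, 6, 600)}.
Union: {(bio, 9, 7810), (eng, 8, 3060)} with {(hr, 7, 5630), (p2, 6, 600)} → {(bio, 9, 7810), (eng, 8, 3060), (hr, 7, 5630), (p2, 6, 600)}

{(bio, 9, 7810), (eng, 8, 3060), (hr, 7, 5630), (p2, 6, 600)}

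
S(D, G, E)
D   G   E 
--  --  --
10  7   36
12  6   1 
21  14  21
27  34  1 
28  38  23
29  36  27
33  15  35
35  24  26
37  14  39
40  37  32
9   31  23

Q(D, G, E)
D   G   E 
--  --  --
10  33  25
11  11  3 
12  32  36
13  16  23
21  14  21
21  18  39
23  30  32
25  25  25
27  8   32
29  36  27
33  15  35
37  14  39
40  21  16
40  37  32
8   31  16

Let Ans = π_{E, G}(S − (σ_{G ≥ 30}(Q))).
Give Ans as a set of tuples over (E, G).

σ[G ≥ 30]: keep tuples satisfying G ≥ 30 → {(10, 33, 25), (12, 32, 36), (23, 30, 32), (29, 36, 27), (40, 37, 32), (8, 31, 16)}
Difference: {(10, 7, 36), (12, 6, 1), (21, 14, 21), (27, 34, 1), (28, 38, 23), (29, 36, 27), (33, 15, 35), (35, 24, 26), (37, 14, 39), (40, 37, 32), (9, 31, 23)} with {(10, 33, 25), (12, 32, 36), (23, 30, 32), (29, 36, 27), (40, 37, 32), (8, 31, 16)} → {(10, 7, 36), (12, 6, 1), (21, 14, 21), (27, 34, 1), (28, 38, 23), (33, 15, 35), (35, 24, 26), (37, 14, 39), (9, 31, 23)}
Keep only column(s) E, G: {(1, 34), (1, 6), (21, 14), (23, 31), (23, 38), (26, 24), (35, 15), (36, 7), (39, 14)}

{(1, 34), (1, 6), (21, 14), (23, 31), (23, 38), (26, 24), (35, 15), (36, 7), (39, 14)}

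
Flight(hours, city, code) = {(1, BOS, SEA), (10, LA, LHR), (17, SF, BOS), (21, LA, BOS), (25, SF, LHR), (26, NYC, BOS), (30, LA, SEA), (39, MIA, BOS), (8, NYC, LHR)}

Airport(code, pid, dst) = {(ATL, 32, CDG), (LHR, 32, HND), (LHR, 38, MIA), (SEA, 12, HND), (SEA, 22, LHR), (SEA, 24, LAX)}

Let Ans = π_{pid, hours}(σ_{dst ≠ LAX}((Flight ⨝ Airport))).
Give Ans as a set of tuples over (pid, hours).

{(12, 1), (12, 30), (22, 1), (22, 30), (32, 10), (32, 25), (32, 8), (38, 10), (38, 25), (38, 8)}

Joining Flight and Airport on code yields {(1, BOS, SEA, 12, HND), (1, BOS, SEA, 22, LHR), (1, BOS, SEA, 24, LAX), (10, LA, LHR, 32, HND), (10, LA, LHR, 38, MIA), (25, SF, LHR, 32, HND), (25, SF, LHR, 38, MIA), (30, LA, SEA, 12, HND), (30, LA, SEA, 22, LHR), (30, LA, SEA, 24, LAX), (8, NYC, LHR, 32, HND), (8, NYC, LHR, 38, MIA)}.
Selection dst ≠ LAX: {(1, BOS, SEA, 12, HND), (1, BOS, SEA, 22, LHR), (10, LA, LHR, 32, HND), (10, LA, LHR, 38, MIA), (25, SF, LHR, 32, HND), (25, SF, LHR, 38, MIA), (30, LA, SEA, 12, HND), (30, LA, SEA, 22, LHR), (8, NYC, LHR, 32, HND), (8, NYC, LHR, 38, MIA)}
π_{pid, hours} gives {(12, 1), (12, 30), (22, 1), (22, 30), (32, 10), (32, 25), (32, 8), (38, 10), (38, 25), (38, 8)}.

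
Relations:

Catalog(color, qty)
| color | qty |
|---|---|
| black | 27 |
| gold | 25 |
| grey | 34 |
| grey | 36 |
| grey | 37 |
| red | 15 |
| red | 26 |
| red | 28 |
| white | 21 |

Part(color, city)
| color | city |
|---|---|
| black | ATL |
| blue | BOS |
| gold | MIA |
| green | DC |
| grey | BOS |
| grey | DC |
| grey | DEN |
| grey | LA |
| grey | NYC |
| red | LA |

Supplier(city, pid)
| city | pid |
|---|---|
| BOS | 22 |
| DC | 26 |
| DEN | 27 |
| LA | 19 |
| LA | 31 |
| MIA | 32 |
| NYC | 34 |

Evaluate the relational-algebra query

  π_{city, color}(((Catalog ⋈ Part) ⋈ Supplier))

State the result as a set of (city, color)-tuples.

Joining Catalog and Part on color yields {(black, 27, ATL), (gold, 25, MIA), (grey, 34, BOS), (grey, 34, DC), (grey, 34, DEN), (grey, 34, LA), (grey, 34, NYC), (grey, 36, BOS), (grey, 36, DC), (grey, 36, DEN), (grey, 36, LA), (grey, 36, NYC), (grey, 37, BOS), (grey, 37, DC), (grey, 37, DEN), (grey, 37, LA), (grey, 37, NYC), (red, 15, LA), (red, 26, LA), (red, 28, LA)}.
Joining (Catalog ⋈ Part) and Supplier on city yields {(gold, 25, MIA, 32), (grey, 34, BOS, 22), (grey, 34, DC, 26), (grey, 34, DEN, 27), (grey, 34, LA, 19), (grey, 34, LA, 31), (grey, 34, NYC, 34), (grey, 36, BOS, 22), (grey, 36, DC, 26), (grey, 36, DEN, 27), (grey, 36, LA, 19), (grey, 36, LA, 31), (grey, 36, NYC, 34), (grey, 37, BOS, 22), (grey, 37, DC, 26), (grey, 37, DEN, 27), (grey, 37, LA, 19), (grey, 37, LA, 31), (grey, 37, NYC, 34), (red, 15, LA, 19), (red, 15, LA, 31), (red, 26, LA, 19), (red, 26, LA, 31), (red, 28, LA, 19), (red, 28, LA, 31)}.
Keep only column(s) city, color (18 duplicate(s) eliminated): {(BOS, grey), (DC, grey), (DEN, grey), (LA, grey), (LA, red), (MIA, gold), (NYC, grey)}

{(BOS, grey), (DC, grey), (DEN, grey), (LA, grey), (LA, red), (MIA, gold), (NYC, grey)}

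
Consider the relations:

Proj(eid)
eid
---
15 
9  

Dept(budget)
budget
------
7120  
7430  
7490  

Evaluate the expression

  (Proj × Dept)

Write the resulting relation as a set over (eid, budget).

{(15, 7120), (15, 7430), (15, 7490), (9, 7120), (9, 7430), (9, 7490)}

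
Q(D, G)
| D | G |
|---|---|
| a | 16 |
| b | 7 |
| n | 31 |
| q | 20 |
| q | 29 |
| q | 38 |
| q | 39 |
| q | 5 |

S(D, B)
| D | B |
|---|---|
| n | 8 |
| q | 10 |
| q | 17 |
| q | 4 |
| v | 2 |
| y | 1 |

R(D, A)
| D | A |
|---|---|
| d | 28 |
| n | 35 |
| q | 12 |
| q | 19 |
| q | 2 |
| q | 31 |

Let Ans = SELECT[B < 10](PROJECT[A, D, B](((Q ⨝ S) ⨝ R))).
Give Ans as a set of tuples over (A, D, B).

Q ⋈ S (natural join on D): {(n, 31, 8), (q, 20, 10), (q, 20, 17), (q, 20, 4), (q, 29, 10), (q, 29, 17), (q, 29, 4), (q, 38, 10), (q, 38, 17), (q, 38, 4), (q, 39, 10), (q, 39, 17), (q, 39, 4), (q, 5, 10), (q, 5, 17), (q, 5, 4)}
(Q ⨝ S) ⋈ R (natural join on D): {(n, 31, 8, 35), (q, 20, 10, 12), (q, 20, 10, 19), (q, 20, 10, 2), (q, 20, 10, 31), (q, 20, 17, 12), (q, 20, 17, 19), (q, 20, 17, 2), (q, 20, 17, 31), (q, 20, 4, 12), (q, 20, 4, 19), (q, 20, 4, 2), (q, 20, 4, 31), (q, 29, 10, 12), (q, 29, 10, 19), (q, 29, 10, 2), (q, 29, 10, 31), (q, 29, 17, 12), (q, 29, 17, 19), (q, 29, 17, 2), (q, 29, 17, 31), (q, 29, 4, 12), (q, 29, 4, 19), (q, 29, 4, 2), (q, 29, 4, 31), (q, 38, 10, 12), (q, 38, 10, 19), (q, 38, 10, 2), (q, 38, 10, 31), (q, 38, 17, 12), (q, 38, 17, 19), (q, 38, 17, 2), (q, 38, 17, 31), (q, 38, 4, 12), (q, 38, 4, 19), (q, 38, 4, 2), (q, 38, 4, 31), (q, 39, 10, 12), (q, 39, 10, 19), (q, 39, 10, 2), (q, 39, 10, 31), (q, 39, 17, 12), (q, 39, 17, 19), (q, 39, 17, 2), (q, 39, 17, 31), (q, 39, 4, 12), (q, 39, 4, 19), (q, 39, 4, 2), (q, 39, 4, 31), (q, 5, 10, 12), (q, 5, 10, 19), (q, 5, 10, 2), (q, 5, 10, 31), (q, 5, 17, 12), (q, 5, 17, 19), (q, 5, 17, 2), (q, 5, 17, 31), (q, 5, 4, 12), (q, 5, 4, 19), (q, 5, 4, 2), (q, 5, 4, 31)}
Keep only column(s) A, D, B (48 duplicate(s) eliminated): {(12, q, 10), (12, q, 17), (12, q, 4), (19, q, 10), (19, q, 17), (19, q, 4), (2, q, 10), (2, q, 17), (2, q, 4), (31, q, 10), (31, q, 17), (31, q, 4), (35, n, 8)}
Filtering on B < 10 leaves {(12, q, 4), (19, q, 4), (2, q, 4), (31, q, 4), (35, n, 8)}.

{(12, q, 4), (19, q, 4), (2, q, 4), (31, q, 4), (35, n, 8)}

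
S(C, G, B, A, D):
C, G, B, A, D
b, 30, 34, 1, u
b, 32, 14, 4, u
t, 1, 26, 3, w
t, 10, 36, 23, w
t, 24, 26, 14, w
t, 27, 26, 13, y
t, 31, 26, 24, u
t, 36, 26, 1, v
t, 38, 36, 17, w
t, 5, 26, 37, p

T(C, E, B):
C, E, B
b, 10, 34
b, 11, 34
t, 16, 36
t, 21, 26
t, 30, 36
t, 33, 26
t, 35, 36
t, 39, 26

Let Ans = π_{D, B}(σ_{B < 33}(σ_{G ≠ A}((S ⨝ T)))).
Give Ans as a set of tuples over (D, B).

{(p, 26), (u, 26), (v, 26), (w, 26), (y, 26)}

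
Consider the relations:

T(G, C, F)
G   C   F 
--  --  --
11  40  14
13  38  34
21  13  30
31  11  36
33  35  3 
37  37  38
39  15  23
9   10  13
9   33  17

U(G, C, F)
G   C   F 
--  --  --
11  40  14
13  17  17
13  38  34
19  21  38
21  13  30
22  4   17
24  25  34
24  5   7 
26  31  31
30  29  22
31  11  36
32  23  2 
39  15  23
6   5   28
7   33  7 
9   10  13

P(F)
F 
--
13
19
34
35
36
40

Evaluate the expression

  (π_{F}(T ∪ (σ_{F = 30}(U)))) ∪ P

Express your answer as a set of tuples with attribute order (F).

σ[F = 30]: keep tuples satisfying F = 30 → {(21, 13, 30)}
Union: {(11, 40, 14), (13, 38, 34), (21, 13, 30), (31, 11, 36), (33, 35, 3), (37, 37, 38), (39, 15, 23), (9, 10, 13), (9, 33, 17)} with {(21, 13, 30)} → {(11, 40, 14), (13, 38, 34), (21, 13, 30), (31, 11, 36), (33, 35, 3), (37, 37, 38), (39, 15, 23), (9, 10, 13), (9, 33, 17)}
Projecting to F: {13, 14, 17, 23, 3, 30, 34, 36, 38}
Union: {13, 14, 17, 23, 3, 30, 34, 36, 38} with {13, 19, 34, 35, 36, 40} → {13, 14, 17, 19, 23, 3, 30, 34, 35, 36, 38, 40}

{13, 14, 17, 19, 23, 3, 30, 34, 35, 36, 38, 40}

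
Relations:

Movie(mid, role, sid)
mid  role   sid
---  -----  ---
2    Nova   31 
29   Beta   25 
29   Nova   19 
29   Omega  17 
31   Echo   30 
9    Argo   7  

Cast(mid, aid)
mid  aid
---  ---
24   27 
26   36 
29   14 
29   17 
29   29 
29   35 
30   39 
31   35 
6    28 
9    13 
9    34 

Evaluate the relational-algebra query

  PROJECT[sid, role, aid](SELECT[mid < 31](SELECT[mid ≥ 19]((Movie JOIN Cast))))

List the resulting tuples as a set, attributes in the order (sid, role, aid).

Movie ⋈ Cast (natural join on mid): {(29, Beta, 25, 14), (29, Beta, 25, 17), (29, Beta, 25, 29), (29, Beta, 25, 35), (29, Nova, 19, 14), (29, Nova, 19, 17), (29, Nova, 19, 29), (29, Nova, 19, 35), (29, Omega, 17, 14), (29, Omega, 17, 17), (29, Omega, 17, 29), (29, Omega, 17, 35), (31, Echo, 30, 35), (9, Argo, 7, 13), (9, Argo, 7, 34)}
σ[mid ≥ 19]: keep tuples satisfying mid ≥ 19 → {(29, Beta, 25, 14), (29, Beta, 25, 17), (29, Beta, 25, 29), (29, Beta, 25, 35), (29, Nova, 19, 14), (29, Nova, 19, 17), (29, Nova, 19, 29), (29, Nova, 19, 35), (29, Omega, 17, 14), (29, Omega, 17, 17), (29, Omega, 17, 29), (29, Omega, 17, 35), (31, Echo, 30, 35)}
σ[mid < 31]: keep tuples satisfying mid < 31 → {(29, Beta, 25, 14), (29, Beta, 25, 17), (29, Beta, 25, 29), (29, Beta, 25, 35), (29, Nova, 19, 14), (29, Nova, 19, 17), (29, Nova, 19, 29), (29, Nova, 19, 35), (29, Omega, 17, 14), (29, Omega, 17, 17), (29, Omega, 17, 29), (29, Omega, 17, 35)}
Projecting to sid, role, aid: {(17, Omega, 14), (17, Omega, 17), (17, Omega, 29), (17, Omega, 35), (19, Nova, 14), (19, Nova, 17), (19, Nova, 29), (19, Nova, 35), (25, Beta, 14), (25, Beta, 17), (25, Beta, 29), (25, Beta, 35)}

{(17, Omega, 14), (17, Omega, 17), (17, Omega, 29), (17, Omega, 35), (19, Nova, 14), (19, Nova, 17), (19, Nova, 29), (19, Nova, 35), (25, Beta, 14), (25, Beta, 17), (25, Beta, 29), (25, Beta, 35)}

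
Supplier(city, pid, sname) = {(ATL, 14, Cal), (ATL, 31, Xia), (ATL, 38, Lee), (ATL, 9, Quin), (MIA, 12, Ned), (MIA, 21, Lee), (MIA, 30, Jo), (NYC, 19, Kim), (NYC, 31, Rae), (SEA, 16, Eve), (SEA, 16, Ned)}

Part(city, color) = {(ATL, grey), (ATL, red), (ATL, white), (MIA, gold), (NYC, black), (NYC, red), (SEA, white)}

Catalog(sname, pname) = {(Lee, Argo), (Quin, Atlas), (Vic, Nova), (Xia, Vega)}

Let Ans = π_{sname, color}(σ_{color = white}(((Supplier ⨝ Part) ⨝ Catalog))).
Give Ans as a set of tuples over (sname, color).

Supplier ⋈ Part (natural join on city): {(ATL, 14, Cal, grey), (ATL, 14, Cal, red), (ATL, 14, Cal, white), (ATL, 31, Xia, grey), (ATL, 31, Xia, red), (ATL, 31, Xia, white), (ATL, 38, Lee, grey), (ATL, 38, Lee, red), (ATL, 38, Lee, white), (ATL, 9, Quin, grey), (ATL, 9, Quin, red), (ATL, 9, Quin, white), (MIA, 12, Ned, gold), (MIA, 21, Lee, gold), (MIA, 30, Jo, gold), (NYC, 19, Kim, black), (NYC, 19, Kim, red), (NYC, 31, Rae, black), (NYC, 31, Rae, red), (SEA, 16, Eve, white), (SEA, 16, Ned, white)}
(Supplier ⨝ Part) ⋈ Catalog (natural join on sname): {(ATL, 31, Xia, grey, Vega), (ATL, 31, Xia, red, Vega), (ATL, 31, Xia, white, Vega), (ATL, 38, Lee, grey, Argo), (ATL, 38, Lee, red, Argo), (ATL, 38, Lee, white, Argo), (ATL, 9, Quin, grey, Atlas), (ATL, 9, Quin, red, Atlas), (ATL, 9, Quin, white, Atlas), (MIA, 21, Lee, gold, Argo)}
Selection color = white: {(ATL, 31, Xia, white, Vega), (ATL, 38, Lee, white, Argo), (ATL, 9, Quin, white, Atlas)}
Keep only column(s) sname, color: {(Lee, white), (Quin, white), (Xia, white)}

{(Lee, white), (Quin, white), (Xia, white)}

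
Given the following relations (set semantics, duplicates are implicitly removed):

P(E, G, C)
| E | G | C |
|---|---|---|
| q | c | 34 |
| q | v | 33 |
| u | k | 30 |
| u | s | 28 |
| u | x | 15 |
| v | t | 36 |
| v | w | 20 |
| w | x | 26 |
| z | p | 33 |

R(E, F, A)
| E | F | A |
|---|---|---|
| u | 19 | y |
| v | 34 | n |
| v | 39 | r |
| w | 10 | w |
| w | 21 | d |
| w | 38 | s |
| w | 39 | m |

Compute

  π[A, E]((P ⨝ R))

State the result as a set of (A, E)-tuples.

P ⋈ R (natural join on E): {(u, k, 30, 19, y), (u, s, 28, 19, y), (u, x, 15, 19, y), (v, t, 36, 34, n), (v, t, 36, 39, r), (v, w, 20, 34, n), (v, w, 20, 39, r), (w, x, 26, 10, w), (w, x, 26, 21, d), (w, x, 26, 38, s), (w, x, 26, 39, m)}
Projecting to A, E (4 duplicate(s) eliminated): {(d, w), (m, w), (n, v), (r, v), (s, w), (w, w), (y, u)}

{(d, w), (m, w), (n, v), (r, v), (s, w), (w, w), (y, u)}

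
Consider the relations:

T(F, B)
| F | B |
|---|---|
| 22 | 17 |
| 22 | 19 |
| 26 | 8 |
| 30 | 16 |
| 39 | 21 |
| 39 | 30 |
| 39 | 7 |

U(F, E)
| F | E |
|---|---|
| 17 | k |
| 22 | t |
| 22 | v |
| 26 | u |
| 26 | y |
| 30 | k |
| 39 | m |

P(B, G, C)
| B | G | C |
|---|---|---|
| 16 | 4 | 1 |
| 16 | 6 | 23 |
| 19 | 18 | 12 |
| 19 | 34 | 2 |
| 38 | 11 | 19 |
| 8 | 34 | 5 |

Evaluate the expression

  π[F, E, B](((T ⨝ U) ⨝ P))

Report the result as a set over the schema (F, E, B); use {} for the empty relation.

Natural join on F: {(22, 17, t), (22, 17, v), (22, 19, t), (22, 19, v), (26, 8, u), (26, 8, y), (30, 16, k), (39, 21, m), (39, 30, m), (39, 7, m)}
Natural join on B: {(22, 19, t, 18, 12), (22, 19, t, 34, 2), (22, 19, v, 18, 12), (22, 19, v, 34, 2), (26, 8, u, 34, 5), (26, 8, y, 34, 5), (30, 16, k, 4, 1), (30, 16, k, 6, 23)}
π[F, E, B]: project onto (F, E, B) (3 duplicate(s) eliminated) → {(22, t, 19), (22, v, 19), (26, u, 8), (26, y, 8), (30, k, 16)}

{(22, t, 19), (22, v, 19), (26, u, 8), (26, y, 8), (30, k, 16)}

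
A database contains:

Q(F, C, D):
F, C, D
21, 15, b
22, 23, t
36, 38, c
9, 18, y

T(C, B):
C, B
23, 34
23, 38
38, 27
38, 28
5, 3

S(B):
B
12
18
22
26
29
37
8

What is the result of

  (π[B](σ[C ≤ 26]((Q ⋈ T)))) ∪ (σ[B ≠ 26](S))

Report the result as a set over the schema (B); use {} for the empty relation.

Joining Q and T on C yields {(22, 23, t, 34), (22, 23, t, 38), (36, 38, c, 27), (36, 38, c, 28)}.
Selection C ≤ 26: {(22, 23, t, 34), (22, 23, t, 38)}
π[B]: project onto (B) → {34, 38}
Selection B ≠ 26: {12, 18, 22, 29, 37, 8}
Union: {34, 38} with {12, 18, 22, 29, 37, 8} → {12, 18, 22, 29, 34, 37, 38, 8}

{12, 18, 22, 29, 34, 37, 38, 8}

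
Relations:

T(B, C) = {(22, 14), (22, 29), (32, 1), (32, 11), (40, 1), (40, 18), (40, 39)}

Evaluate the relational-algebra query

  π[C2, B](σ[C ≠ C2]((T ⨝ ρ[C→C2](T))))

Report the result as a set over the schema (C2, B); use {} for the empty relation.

{(1, 32), (1, 40), (11, 32), (14, 22), (18, 40), (29, 22), (39, 40)}

ρ[C→C2]: schema becomes (B, C2); tuples unchanged.
Natural join on B: {(22, 14, 14), (22, 14, 29), (22, 29, 14), (22, 29, 29), (32, 1, 1), (32, 1, 11), (32, 11, 1), (32, 11, 11), (40, 1, 1), (40, 1, 18), (40, 1, 39), (40, 18, 1), (40, 18, 18), (40, 18, 39), (40, 39, 1), (40, 39, 18), (40, 39, 39)}
Apply σ_{C ≠ C2}; surviving tuples: {(22, 14, 29), (22, 29, 14), (32, 1, 11), (32, 11, 1), (40, 1, 18), (40, 1, 39), (40, 18, 1), (40, 18, 39), (40, 39, 1), (40, 39, 18)}
Projecting to C2, B (3 duplicate(s) eliminated): {(1, 32), (1, 40), (11, 32), (14, 22), (18, 40), (29, 22), (39, 40)}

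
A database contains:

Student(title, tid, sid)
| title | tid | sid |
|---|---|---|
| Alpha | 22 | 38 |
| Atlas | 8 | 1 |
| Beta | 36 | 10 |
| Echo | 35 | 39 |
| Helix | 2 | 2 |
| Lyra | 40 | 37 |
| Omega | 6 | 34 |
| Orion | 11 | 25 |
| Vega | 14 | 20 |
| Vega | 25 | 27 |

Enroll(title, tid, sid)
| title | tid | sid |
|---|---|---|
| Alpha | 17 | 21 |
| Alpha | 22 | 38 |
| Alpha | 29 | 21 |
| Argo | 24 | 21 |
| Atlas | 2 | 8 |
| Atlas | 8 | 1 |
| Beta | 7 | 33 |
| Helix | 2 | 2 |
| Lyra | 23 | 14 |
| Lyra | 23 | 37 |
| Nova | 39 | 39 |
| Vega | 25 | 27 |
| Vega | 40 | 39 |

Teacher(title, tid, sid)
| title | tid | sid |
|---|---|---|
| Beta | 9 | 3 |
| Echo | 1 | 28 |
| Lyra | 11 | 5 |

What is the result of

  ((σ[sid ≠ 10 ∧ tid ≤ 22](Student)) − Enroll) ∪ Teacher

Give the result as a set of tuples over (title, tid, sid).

Selection sid ≠ 10 ∧ tid ≤ 22: {(Alpha, 22, 38), (Atlas, 8, 1), (Helix, 2, 2), (Omega, 6, 34), (Orion, 11, 25), (Vega, 14, 20)}
Taking the difference: {(Omega, 6, 34), (Orion, 11, 25), (Vega, 14, 20)}
Taking the union: {(Beta, 9, 3), (Echo, 1, 28), (Lyra, 11, 5), (Omega, 6, 34), (Orion, 11, 25), (Vega, 14, 20)}

{(Beta, 9, 3), (Echo, 1, 28), (Lyra, 11, 5), (Omega, 6, 34), (Orion, 11, 25), (Vega, 14, 20)}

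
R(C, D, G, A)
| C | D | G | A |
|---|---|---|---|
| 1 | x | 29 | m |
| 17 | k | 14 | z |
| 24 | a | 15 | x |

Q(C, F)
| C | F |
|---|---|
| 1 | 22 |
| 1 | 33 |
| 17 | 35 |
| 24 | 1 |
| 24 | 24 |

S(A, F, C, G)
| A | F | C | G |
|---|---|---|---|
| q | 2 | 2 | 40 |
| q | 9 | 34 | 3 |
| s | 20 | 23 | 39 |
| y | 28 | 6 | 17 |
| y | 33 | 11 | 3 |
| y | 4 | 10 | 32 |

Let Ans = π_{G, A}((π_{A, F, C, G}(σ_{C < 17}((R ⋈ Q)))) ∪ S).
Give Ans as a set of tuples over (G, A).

{(17, y), (29, m), (3, q), (3, y), (32, y), (39, s), (40, q)}

R ⋈ Q (natural join on C): {(1, x, 29, m, 22), (1, x, 29, m, 33), (17, k, 14, z, 35), (24, a, 15, x, 1), (24, a, 15, x, 24)}
Apply σ_{C < 17}; surviving tuples: {(1, x, 29, m, 22), (1, x, 29, m, 33)}
Keep only column(s) A, F, C, G: {(m, 22, 1, 29), (m, 33, 1, 29)}
Union: {(m, 22, 1, 29), (m, 33, 1, 29)} with {(q, 2, 2, 40), (q, 9, 34, 3), (s, 20, 23, 39), (y, 28, 6, 17), (y, 33, 11, 3), (y, 4, 10, 32)} → {(m, 22, 1, 29), (m, 33, 1, 29), (q, 2, 2, 40), (q, 9, 34, 3), (s, 20, 23, 39), (y, 28, 6, 17), (y, 33, 11, 3), (y, 4, 10, 32)}
Keep only column(s) G, A (1 duplicate(s) eliminated): {(17, y), (29, m), (3, q), (3, y), (32, y), (39, s), (40, q)}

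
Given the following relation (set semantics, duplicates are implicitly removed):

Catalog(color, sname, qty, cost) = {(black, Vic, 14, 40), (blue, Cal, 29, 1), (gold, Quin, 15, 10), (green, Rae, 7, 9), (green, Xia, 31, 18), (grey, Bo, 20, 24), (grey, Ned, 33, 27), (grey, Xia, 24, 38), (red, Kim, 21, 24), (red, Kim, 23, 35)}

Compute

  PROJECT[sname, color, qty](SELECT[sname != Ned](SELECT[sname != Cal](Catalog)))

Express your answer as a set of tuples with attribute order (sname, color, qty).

{(Bo, grey, 20), (Kim, red, 21), (Kim, red, 23), (Quin, gold, 15), (Rae, green, 7), (Vic, black, 14), (Xia, green, 31), (Xia, grey, 24)}

Selection sname != Cal: {(black, Vic, 14, 40), (gold, Quin, 15, 10), (green, Rae, 7, 9), (green, Xia, 31, 18), (grey, Bo, 20, 24), (grey, Ned, 33, 27), (grey, Xia, 24, 38), (red, Kim, 21, 24), (red, Kim, 23, 35)}
Selection sname != Ned: {(black, Vic, 14, 40), (gold, Quin, 15, 10), (green, Rae, 7, 9), (green, Xia, 31, 18), (grey, Bo, 20, 24), (grey, Xia, 24, 38), (red, Kim, 21, 24), (red, Kim, 23, 35)}
π[sname, color, qty]: project onto (sname, color, qty) → {(Bo, grey, 20), (Kim, red, 21), (Kim, red, 23), (Quin, gold, 15), (Rae, green, 7), (Vic, black, 14), (Xia, green, 31), (Xia, grey, 24)}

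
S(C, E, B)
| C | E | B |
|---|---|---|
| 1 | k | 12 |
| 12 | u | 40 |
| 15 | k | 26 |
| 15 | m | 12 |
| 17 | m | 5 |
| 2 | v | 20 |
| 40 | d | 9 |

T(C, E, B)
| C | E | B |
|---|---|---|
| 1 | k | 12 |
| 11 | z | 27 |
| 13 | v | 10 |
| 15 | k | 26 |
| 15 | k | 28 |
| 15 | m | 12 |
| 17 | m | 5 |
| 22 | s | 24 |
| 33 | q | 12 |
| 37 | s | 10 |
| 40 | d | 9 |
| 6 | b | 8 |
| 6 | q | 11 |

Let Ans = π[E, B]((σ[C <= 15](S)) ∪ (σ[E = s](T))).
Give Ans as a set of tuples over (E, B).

σ[C <= 15]: keep tuples satisfying C <= 15 → {(1, k, 12), (12, u, 40), (15, k, 26), (15, m, 12), (2, v, 20)}
σ[E = s]: keep tuples satisfying E = s → {(22, s, 24), (37, s, 10)}
Union: {(1, k, 12), (12, u, 40), (15, k, 26), (15, m, 12), (2, v, 20)} with {(22, s, 24), (37, s, 10)} → {(1, k, 12), (12, u, 40), (15, k, 26), (15, m, 12), (2, v, 20), (22, s, 24), (37, s, 10)}
Projecting to E, B: {(k, 12), (k, 26), (m, 12), (s, 10), (s, 24), (u, 40), (v, 20)}

{(k, 12), (k, 26), (m, 12), (s, 10), (s, 24), (u, 40), (v, 20)}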